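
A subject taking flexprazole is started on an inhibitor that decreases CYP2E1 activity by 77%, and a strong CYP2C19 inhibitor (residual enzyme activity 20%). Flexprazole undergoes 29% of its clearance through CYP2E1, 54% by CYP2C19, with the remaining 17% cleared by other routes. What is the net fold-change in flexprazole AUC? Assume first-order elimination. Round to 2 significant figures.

2.9

The CYP2E1 pathway (29% of clearance) falls to 0.23× activity: 0.29 × 0.23 = 0.0667.
The CYP2C19 pathway (54% of clearance) is reduced to 0.2× activity: 0.54 × 0.2 = 0.108.
Non-CYP routes (17%) are unchanged.
CL_new/CL_old = 0.0667 + 0.108 + 0.17 = 0.3447.
Because AUC varies inversely with clearance, the combined effect is 1 / 0.3447 = 2.9.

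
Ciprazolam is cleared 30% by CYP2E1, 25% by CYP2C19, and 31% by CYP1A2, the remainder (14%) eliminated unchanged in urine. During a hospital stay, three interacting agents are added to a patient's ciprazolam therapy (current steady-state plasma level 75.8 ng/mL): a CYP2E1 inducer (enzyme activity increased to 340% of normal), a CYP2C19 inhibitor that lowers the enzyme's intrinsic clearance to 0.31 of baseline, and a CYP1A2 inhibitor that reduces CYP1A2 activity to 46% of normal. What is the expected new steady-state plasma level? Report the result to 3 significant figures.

54.9 ng/mL

CYP2E1: 0.3 × 3.4 = 1.02
CYP2C19: 0.25 × 0.31 = 0.0775
CYP1A2: 0.31 × 0.46 = 0.1426
Other: 0.14 (unchanged)
Relative clearance = 1.02 + 0.0775 + 0.1426 + 0.14 = 1.3801.
Steady-state plasma level ∝ 1/CL: new value = 75.8 / 1.3801 = 54.9 ng/mL.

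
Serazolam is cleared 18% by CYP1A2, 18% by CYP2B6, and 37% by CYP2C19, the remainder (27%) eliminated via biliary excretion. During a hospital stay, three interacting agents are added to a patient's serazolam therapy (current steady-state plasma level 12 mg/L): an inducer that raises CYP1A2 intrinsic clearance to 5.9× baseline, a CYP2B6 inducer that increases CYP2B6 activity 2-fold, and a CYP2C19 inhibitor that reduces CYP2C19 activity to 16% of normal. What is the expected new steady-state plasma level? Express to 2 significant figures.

6.9 mg/L

The CYP1A2 pathway (18% of clearance) increases to 5.9× activity: 0.18 × 5.9 = 1.062.
The CYP2B6 pathway (18% of clearance) rises to 2× activity: 0.18 × 2 = 0.36.
The CYP2C19 pathway (37% of clearance) drops to 0.16× activity: 0.37 × 0.16 = 0.0592.
The remaining 27% of clearance is unaffected.
Relative clearance = 1.062 + 0.36 + 0.0592 + 0.27 = 1.7512.
Steady-state plasma level ∝ 1/CL: new value = 12 / 1.7512 = 6.9 mg/L.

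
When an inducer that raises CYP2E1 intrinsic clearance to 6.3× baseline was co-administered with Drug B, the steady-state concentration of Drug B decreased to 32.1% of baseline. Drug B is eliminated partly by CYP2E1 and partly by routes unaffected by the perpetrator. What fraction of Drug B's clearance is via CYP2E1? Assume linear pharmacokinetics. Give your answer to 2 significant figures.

CL'/CL = 1 / 0.321 = 3.115
6.3·fm + (1 − fm) = 3.115
fm = (3.115 − 1) / (6.3 − 1) = 0.40

0.40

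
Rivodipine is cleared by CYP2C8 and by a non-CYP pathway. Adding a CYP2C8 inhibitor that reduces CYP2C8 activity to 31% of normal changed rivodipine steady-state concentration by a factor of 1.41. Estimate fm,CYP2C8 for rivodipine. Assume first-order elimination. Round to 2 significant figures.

0.42

Call the CYP2C8 fraction fm. After the interaction, CL_new/CL_old = fm × 0.31 + (1 − fm).
Steady-state concentration ratio = 1 / (new CL fraction), so new CL fraction = 1 / 1.41 = 0.7092.
fm × 0.31 + 1 − fm = 0.7092  ⇒  fm × (0.31 − 1) = −0.2908  ⇒  fm = 0.42.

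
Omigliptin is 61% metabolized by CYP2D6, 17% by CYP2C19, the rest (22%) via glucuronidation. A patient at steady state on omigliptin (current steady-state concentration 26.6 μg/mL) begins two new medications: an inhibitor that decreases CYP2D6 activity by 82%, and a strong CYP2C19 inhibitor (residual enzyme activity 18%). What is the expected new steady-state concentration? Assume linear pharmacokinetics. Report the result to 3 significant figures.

The CYP2D6 pathway (61% of clearance) falls to 0.18× activity: 0.61 × 0.18 = 0.1098.
The CYP2C19 pathway (17% of clearance) drops to 0.18× activity: 0.17 × 0.18 = 0.0306.
Non-CYP routes (22%) are unchanged.
Relative clearance = 0.1098 + 0.0306 + 0.22 = 0.3604.
Steady-state concentration ∝ 1/CL: new value = 26.6 / 0.3604 = 73.8 μg/mL.

73.8 μg/mL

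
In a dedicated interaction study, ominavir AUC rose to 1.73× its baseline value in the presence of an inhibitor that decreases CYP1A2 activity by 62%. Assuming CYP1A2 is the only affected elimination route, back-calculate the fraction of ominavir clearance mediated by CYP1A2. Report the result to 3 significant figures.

0.681

Let fm be the CYP1A2 fraction. New clearance relative to baseline = fm × 0.38 + (1 − fm).
AUC ratio = 1 / (new CL fraction), so new CL fraction = 1 / 1.73 = 0.578.
fm × 0.38 + 1 − fm = 0.578  ⇒  fm × (0.38 − 1) = −0.422  ⇒  fm = 0.681.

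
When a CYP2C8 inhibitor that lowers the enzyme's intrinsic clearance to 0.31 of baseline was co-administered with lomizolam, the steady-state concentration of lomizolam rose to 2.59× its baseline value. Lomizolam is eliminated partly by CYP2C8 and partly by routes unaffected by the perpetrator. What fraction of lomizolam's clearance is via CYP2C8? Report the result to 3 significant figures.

0.890

Write x for the fraction cleared via CYP2C8. The observed steady-state concentration change means clearance fell to 1/2.59 = 0.3861 of baseline.
Setting x·0.31 + (1 − x) = 0.3861 and solving: x = (0.3861 − 1)/(0.31 − 1) = 0.890.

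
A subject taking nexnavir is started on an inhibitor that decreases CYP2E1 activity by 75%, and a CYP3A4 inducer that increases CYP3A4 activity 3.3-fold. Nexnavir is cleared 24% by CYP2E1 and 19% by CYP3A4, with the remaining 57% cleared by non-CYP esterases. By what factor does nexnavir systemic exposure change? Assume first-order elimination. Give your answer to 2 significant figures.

CYP2E1: 0.24 × 0.25 = 0.06
CYP3A4: 0.19 × 3.3 = 0.627
Other: 0.57 (unchanged)
Relative clearance = 0.06 + 0.627 + 0.57 = 1.257.
Net systemic exposure ratio = 1 / 1.257 = 0.80.

0.80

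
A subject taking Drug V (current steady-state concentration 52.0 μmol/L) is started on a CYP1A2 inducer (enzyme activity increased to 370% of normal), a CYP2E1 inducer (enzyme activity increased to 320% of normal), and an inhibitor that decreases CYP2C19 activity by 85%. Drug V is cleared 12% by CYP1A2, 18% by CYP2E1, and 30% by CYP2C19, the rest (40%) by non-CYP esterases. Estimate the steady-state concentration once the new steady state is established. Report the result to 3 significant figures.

The CYP1A2 pathway (12% of clearance) is boosted to 3.7× activity: 0.12 × 3.7 = 0.444.
The CYP2E1 pathway (18% of clearance) rises to 3.2× activity: 0.18 × 3.2 = 0.576.
The CYP2C19 pathway (30% of clearance) drops to 0.15× activity: 0.3 × 0.15 = 0.045.
Non-CYP routes (40%) are unchanged.
CL_new/CL_old = 0.444 + 0.576 + 0.045 + 0.4 = 1.465.
Dividing the baseline by the relative clearance: 52.0 / 1.465 = 35.5 μmol/L.

35.5 μmol/L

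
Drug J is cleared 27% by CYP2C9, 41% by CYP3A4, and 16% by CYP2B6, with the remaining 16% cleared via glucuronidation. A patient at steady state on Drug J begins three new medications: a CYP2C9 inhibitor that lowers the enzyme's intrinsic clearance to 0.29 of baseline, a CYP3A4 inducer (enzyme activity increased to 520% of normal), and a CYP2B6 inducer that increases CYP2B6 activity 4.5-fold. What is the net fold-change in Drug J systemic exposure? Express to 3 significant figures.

The CYP2C9 pathway (27% of clearance) falls to 0.29× activity: 0.27 × 0.29 = 0.0783.
The CYP3A4 pathway (41% of clearance) rises to 5.2× activity: 0.41 × 5.2 = 2.132.
The CYP2B6 pathway (16% of clearance) increases to 4.5× activity: 0.16 × 4.5 = 0.72.
The remaining 16% of clearance is unaffected.
CL_new/CL_old = 0.0783 + 2.132 + 0.72 + 0.16 = 3.0903.
Because systemic exposure varies inversely with clearance, the combined effect is 1 / 3.0903 = 0.324.

0.324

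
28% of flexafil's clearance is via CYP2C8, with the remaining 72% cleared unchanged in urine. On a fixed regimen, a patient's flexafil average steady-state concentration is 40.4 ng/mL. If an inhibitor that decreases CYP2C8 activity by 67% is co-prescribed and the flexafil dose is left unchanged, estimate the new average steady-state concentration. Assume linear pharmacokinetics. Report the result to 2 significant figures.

50 ng/mL

CYP2C8: 0.28 × 0.33 = 0.0924
Other: 0.72 (unchanged)
Relative clearance = 0.0924 + 0.72 = 0.8124.
With dosing unchanged, average steady-state concentration scales as 1/CL: 40.4 / 0.8124 = 50 ng/mL.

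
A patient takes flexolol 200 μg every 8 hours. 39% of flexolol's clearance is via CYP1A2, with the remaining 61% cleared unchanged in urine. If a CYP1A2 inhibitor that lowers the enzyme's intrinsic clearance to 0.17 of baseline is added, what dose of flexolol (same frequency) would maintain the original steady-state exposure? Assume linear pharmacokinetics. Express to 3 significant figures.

The CYP1A2 pathway (39% of clearance) drops to 0.17× activity: 0.39 × 0.17 = 0.0663.
Non-CYP routes (61%) are unchanged.
Relative clearance = 0.0663 + 0.61 = 0.6763.
Exposure is unchanged when dose changes in proportion to clearance. New dose = 200 μg × 0.6763 = 135 μg.

135 μg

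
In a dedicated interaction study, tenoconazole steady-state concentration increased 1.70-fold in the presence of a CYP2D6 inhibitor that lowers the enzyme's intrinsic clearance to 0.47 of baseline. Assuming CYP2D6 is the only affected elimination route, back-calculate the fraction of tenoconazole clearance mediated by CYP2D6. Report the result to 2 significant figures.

Call the CYP2D6 fraction fm. After the interaction, CL_new/CL_old = fm × 0.47 + (1 − fm).
Steady-state concentration ratio = 1 / (new CL fraction), so new CL fraction = 1 / 1.70 = 0.5882.
fm × 0.47 + 1 − fm = 0.5882  ⇒  fm × (0.47 − 1) = −0.4118  ⇒  fm = 0.78.

0.78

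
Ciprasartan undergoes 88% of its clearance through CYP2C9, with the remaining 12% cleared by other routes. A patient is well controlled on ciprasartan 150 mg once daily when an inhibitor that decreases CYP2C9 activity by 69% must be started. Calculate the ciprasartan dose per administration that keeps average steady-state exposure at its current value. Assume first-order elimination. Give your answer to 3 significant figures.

58.9 mg

CYP2C9: 0.88 × 0.31 = 0.2728
Other: 0.12 (unchanged)
Relative clearance = 0.2728 + 0.12 = 0.3928.
To maintain the same steady-state level, dose must scale with clearance: new dose = 150 × 0.3928 = 58.9 mg.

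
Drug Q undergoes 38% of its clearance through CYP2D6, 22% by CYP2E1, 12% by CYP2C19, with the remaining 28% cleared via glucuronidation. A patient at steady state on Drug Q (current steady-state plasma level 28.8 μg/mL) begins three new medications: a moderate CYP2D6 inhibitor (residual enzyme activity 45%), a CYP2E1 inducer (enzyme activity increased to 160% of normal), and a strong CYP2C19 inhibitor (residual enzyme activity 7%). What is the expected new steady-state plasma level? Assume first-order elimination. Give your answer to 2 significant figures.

The CYP2D6 pathway (38% of clearance) is reduced to 0.45× activity: 0.38 × 0.45 = 0.171.
The CYP2E1 pathway (22% of clearance) is boosted to 1.6× activity: 0.22 × 1.6 = 0.352.
The CYP2C19 pathway (12% of clearance) is reduced to 0.07× activity: 0.12 × 0.07 = 0.0084.
Non-CYP routes (28%) are unchanged.
Relative clearance = 0.171 + 0.352 + 0.0084 + 0.28 = 0.8114.
Dividing the baseline by the relative clearance: 28.8 / 0.8114 = 35 μg/mL.

35 μg/mL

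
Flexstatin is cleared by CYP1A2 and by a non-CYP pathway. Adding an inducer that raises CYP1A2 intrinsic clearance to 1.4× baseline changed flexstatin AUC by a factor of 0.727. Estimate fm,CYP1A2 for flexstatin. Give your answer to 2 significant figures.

0.94

Let x = fm,CYP1A2. Because AUC ∝ 1/CL, relative clearance rose to 1/0.727 = 1.376.
Setting x·1.4 + (1 − x) = 1.376 and solving: x = (1.376 − 1)/(1.4 − 1) = 0.94.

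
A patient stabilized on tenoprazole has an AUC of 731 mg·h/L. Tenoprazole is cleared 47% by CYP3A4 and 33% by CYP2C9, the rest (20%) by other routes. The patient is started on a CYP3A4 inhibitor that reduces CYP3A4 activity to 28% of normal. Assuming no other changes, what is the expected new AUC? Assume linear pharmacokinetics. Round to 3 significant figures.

1.10 × 10³ mg·h/L

CYP3A4: 0.47 × 0.28 = 0.1316
CYP2C9: 0.33 (unchanged)
Other: 0.2 (unchanged)
CL_new/CL_old = 0.1316 + 0.33 + 0.2 = 0.6616.
AUC ∝ 1/CL, so new value = 731 / 0.6616 = 1.10 × 10³ mg·h/L.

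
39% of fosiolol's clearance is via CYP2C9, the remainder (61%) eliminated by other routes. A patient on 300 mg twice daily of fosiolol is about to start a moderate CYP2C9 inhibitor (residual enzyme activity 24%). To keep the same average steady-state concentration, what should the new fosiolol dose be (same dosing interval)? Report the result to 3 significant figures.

CYP2C9: 0.39 × 0.24 = 0.0936
Other: 0.61 (unchanged)
Relative clearance = 0.0936 + 0.61 = 0.7036.
Css,avg = (dose rate)/CL, so holding Css fixed requires dose ∝ CL: 300 × 0.7036 = 211 mg.

211 mg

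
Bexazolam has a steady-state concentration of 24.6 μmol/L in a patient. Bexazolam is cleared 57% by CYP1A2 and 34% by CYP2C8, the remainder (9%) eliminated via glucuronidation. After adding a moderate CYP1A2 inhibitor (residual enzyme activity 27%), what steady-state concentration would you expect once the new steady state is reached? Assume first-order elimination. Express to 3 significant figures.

CYP1A2: 0.57 × 0.27 = 0.1539
CYP2C8: 0.34 (unchanged)
Other: 0.09 (unchanged)
Relative clearance = 0.1539 + 0.34 + 0.09 = 0.5839.
New steady-state concentration = baseline ÷ relative clearance = 24.6 / 0.5839 = 42.1 μmol/L.

42.1 μmol/L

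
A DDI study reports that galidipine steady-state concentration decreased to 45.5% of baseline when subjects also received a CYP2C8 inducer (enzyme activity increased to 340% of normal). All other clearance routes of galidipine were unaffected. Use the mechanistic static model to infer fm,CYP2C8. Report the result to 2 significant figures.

Call the CYP2C8 fraction fm. After the interaction, CL_new/CL_old = fm × 3.4 + (1 − fm).
Steady-state concentration ratio = 1 / (new CL fraction), so new CL fraction = 1 / 0.455 = 2.198.
fm × 3.4 + 1 − fm = 2.198  ⇒  fm × (3.4 − 1) = 1.198  ⇒  fm = 0.50.

0.50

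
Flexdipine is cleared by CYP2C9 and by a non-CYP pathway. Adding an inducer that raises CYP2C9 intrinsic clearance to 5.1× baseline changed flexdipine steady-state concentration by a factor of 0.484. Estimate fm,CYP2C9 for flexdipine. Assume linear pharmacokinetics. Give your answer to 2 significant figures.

CL'/CL = 1 / 0.484 = 2.066
5.1·fm + (1 − fm) = 2.066
fm = (2.066 − 1) / (5.1 − 1) = 0.26

0.26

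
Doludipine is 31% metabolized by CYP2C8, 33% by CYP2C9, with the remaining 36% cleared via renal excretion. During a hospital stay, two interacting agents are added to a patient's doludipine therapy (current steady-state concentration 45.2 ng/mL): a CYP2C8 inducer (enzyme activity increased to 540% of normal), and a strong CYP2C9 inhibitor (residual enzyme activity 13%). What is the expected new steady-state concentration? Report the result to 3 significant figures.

The CYP2C8 pathway (31% of clearance) rises to 5.4× activity: 0.31 × 5.4 = 1.674.
The CYP2C9 pathway (33% of clearance) is reduced to 0.13× activity: 0.33 × 0.13 = 0.0429.
The remaining 36% of clearance is unaffected.
New clearance relative to baseline: 1.674 + 0.0429 + 0.36 = 2.0769.
New steady-state concentration = 45.2 / 2.0769 = 21.8 ng/mL (concentration scales inversely with clearance).

21.8 ng/mL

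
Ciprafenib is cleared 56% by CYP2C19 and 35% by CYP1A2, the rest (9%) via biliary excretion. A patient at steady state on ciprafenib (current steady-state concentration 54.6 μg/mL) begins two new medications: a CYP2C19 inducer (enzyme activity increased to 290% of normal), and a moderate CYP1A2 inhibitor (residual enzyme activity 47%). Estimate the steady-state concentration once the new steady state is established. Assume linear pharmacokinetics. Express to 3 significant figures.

29.1 μg/mL

The CYP2C19 pathway (56% of clearance) is boosted to 2.9× activity: 0.56 × 2.9 = 1.624.
The CYP1A2 pathway (35% of clearance) drops to 0.47× activity: 0.35 × 0.47 = 0.1645.
The remaining 9% of clearance is unaffected.
New clearance relative to baseline: 1.624 + 0.1645 + 0.09 = 1.8785.
Steady-state concentration ∝ 1/CL: new value = 54.6 / 1.8785 = 29.1 μg/mL.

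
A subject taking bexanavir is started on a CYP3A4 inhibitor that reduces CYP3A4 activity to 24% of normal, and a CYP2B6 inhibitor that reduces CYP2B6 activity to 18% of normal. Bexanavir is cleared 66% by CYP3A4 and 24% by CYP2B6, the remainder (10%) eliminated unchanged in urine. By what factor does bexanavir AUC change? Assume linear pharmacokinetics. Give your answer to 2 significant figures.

The CYP3A4 pathway (66% of clearance) is reduced to 0.24× activity: 0.66 × 0.24 = 0.1584.
The CYP2B6 pathway (24% of clearance) falls to 0.18× activity: 0.24 × 0.18 = 0.0432.
Non-CYP routes (10%) are unchanged.
CL_new/CL_old = 0.1584 + 0.0432 + 0.1 = 0.3016.
Net AUC ratio = 1 / 0.3016 = 3.3.

3.3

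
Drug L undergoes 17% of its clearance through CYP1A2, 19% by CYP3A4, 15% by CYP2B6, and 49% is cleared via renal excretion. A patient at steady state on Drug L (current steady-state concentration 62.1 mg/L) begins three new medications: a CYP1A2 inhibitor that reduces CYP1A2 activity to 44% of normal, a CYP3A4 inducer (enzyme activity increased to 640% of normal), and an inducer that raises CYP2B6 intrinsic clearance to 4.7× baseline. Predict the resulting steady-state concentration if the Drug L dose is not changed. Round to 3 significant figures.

The CYP1A2 pathway (17% of clearance) is reduced to 0.44× activity: 0.17 × 0.44 = 0.0748.
The CYP3A4 pathway (19% of clearance) rises to 6.4× activity: 0.19 × 6.4 = 1.216.
The CYP2B6 pathway (15% of clearance) rises to 4.7× activity: 0.15 × 4.7 = 0.705.
The remaining 49% of clearance is unaffected.
CL_new/CL_old = 0.0748 + 1.216 + 0.705 + 0.49 = 2.4858.
Dividing the baseline by the relative clearance: 62.1 / 2.4858 = 25.0 mg/L.

25.0 mg/L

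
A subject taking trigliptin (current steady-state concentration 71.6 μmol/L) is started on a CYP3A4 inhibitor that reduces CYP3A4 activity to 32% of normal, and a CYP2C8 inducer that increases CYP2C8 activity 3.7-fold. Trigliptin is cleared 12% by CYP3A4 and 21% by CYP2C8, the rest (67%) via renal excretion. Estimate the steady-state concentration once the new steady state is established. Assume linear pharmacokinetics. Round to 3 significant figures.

48.2 μmol/L

The CYP3A4 pathway (12% of clearance) falls to 0.32× activity: 0.12 × 0.32 = 0.0384.
The CYP2C8 pathway (21% of clearance) is boosted to 3.7× activity: 0.21 × 3.7 = 0.777.
The remaining 67% of clearance is unaffected.
CL_new/CL_old = 0.0384 + 0.777 + 0.67 = 1.4854.
New steady-state concentration = 71.6 / 1.4854 = 48.2 μmol/L (concentration scales inversely with clearance).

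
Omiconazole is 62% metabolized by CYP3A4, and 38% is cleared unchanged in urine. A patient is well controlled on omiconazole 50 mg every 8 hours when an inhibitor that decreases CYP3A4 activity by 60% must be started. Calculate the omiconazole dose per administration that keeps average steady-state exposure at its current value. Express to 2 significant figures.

31 mg

The CYP3A4 pathway (62% of clearance) drops to 0.4× activity: 0.62 × 0.4 = 0.248.
Non-CYP routes (38%) are unchanged.
New clearance relative to baseline: 0.248 + 0.38 = 0.628.
Exposure is unchanged when dose changes in proportion to clearance. New dose = 50 mg × 0.628 = 31 mg.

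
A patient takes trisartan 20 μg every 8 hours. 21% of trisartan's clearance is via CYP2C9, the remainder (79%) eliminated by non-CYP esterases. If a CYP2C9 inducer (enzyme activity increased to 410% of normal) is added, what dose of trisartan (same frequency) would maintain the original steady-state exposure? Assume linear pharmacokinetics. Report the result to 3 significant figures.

33.0 μg

The CYP2C9 pathway (21% of clearance) increases to 4.1× activity: 0.21 × 4.1 = 0.861.
The remaining 79% of clearance is unaffected.
New clearance relative to baseline: 0.861 + 0.79 = 1.651.
To maintain the same steady-state level, dose must scale with clearance: new dose = 20 × 1.651 = 33.0 μg.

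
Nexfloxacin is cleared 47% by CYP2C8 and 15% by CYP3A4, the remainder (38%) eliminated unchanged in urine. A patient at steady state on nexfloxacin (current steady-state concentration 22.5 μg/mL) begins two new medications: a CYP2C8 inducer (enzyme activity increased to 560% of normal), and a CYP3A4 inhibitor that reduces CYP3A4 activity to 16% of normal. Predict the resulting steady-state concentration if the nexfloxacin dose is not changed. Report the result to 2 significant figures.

CYP2C8: 0.47 × 5.6 = 2.632
CYP3A4: 0.15 × 0.16 = 0.024
Other: 0.38 (unchanged)
CL_new/CL_old = 2.632 + 0.024 + 0.38 = 3.036.
Steady-state concentration ∝ 1/CL: new value = 22.5 / 3.036 = 7.4 μg/mL.

7.4 μg/mL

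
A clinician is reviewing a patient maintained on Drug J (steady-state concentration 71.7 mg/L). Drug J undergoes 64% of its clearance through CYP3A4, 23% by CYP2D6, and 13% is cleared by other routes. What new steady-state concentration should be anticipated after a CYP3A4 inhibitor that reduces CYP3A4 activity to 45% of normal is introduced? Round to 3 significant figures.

The CYP3A4 pathway (64% of clearance) is reduced to 0.45× activity: 0.64 × 0.45 = 0.288.
CYP2D6 (23%) and the residual 13% are unaffected.
New clearance relative to baseline: 0.288 + 0.23 + 0.13 = 0.648.
Steady-state concentration ∝ 1/CL, so new value = 71.7 / 0.648 = 111 mg/L.

111 mg/L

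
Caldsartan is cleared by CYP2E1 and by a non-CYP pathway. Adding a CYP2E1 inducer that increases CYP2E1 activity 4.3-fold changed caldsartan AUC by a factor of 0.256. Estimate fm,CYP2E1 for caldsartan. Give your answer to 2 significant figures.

Call the CYP2E1 fraction fm. After the interaction, CL_new/CL_old = fm × 4.3 + (1 − fm).
AUC ratio = 1 / (new CL fraction), so new CL fraction = 1 / 0.256 = 3.906.
fm × 4.3 + 1 − fm = 3.906  ⇒  fm × (4.3 − 1) = 2.906  ⇒  fm = 0.88.

0.88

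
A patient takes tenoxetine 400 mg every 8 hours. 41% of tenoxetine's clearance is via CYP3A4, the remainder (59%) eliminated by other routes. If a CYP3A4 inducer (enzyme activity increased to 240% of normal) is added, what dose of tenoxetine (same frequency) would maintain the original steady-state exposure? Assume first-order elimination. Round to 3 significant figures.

CYP3A4: 0.41 × 2.4 = 0.984
Other: 0.59 (unchanged)
CL_new/CL_old = 0.984 + 0.59 = 1.574.
Exposure is unchanged when dose changes in proportion to clearance. New dose = 400 mg × 1.574 = 630 mg.

630 mg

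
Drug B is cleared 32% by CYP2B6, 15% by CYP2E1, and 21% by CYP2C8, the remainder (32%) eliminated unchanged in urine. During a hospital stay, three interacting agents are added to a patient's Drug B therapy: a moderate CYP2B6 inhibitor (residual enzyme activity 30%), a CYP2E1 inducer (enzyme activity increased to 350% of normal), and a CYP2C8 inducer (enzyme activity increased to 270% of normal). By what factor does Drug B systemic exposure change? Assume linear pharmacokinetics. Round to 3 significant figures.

The CYP2B6 pathway (32% of clearance) drops to 0.3× activity: 0.32 × 0.3 = 0.096.
The CYP2E1 pathway (15% of clearance) increases to 3.5× activity: 0.15 × 3.5 = 0.525.
The CYP2C8 pathway (21% of clearance) increases to 2.7× activity: 0.21 × 2.7 = 0.567.
Non-CYP routes (32%) are unchanged.
Relative clearance = 0.096 + 0.525 + 0.567 + 0.32 = 1.508.
Net systemic exposure ratio = 1 / 1.508 = 0.663.

0.663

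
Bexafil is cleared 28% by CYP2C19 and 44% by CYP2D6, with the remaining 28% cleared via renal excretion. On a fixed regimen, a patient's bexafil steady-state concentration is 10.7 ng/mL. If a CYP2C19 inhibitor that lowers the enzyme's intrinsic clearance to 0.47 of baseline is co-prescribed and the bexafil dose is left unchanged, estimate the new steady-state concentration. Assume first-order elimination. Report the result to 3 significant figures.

12.6 ng/mL

CYP2C19: 0.28 × 0.47 = 0.1316
CYP2D6: 0.44 (unchanged)
Other: 0.28 (unchanged)
Relative clearance = 0.1316 + 0.44 + 0.28 = 0.8516.
New steady-state concentration = baseline ÷ relative clearance = 10.7 / 0.8516 = 12.6 ng/mL.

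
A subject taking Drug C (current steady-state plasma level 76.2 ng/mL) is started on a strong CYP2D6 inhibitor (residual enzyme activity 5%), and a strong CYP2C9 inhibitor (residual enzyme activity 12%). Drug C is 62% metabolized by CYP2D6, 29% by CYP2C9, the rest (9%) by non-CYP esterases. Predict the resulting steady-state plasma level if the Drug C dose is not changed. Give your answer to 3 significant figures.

489 ng/mL

CYP2D6: 0.62 × 0.05 = 0.031
CYP2C9: 0.29 × 0.12 = 0.0348
Other: 0.09 (unchanged)
New clearance relative to baseline: 0.031 + 0.0348 + 0.09 = 0.1558.
Dividing the baseline by the relative clearance: 76.2 / 0.1558 = 489 ng/mL.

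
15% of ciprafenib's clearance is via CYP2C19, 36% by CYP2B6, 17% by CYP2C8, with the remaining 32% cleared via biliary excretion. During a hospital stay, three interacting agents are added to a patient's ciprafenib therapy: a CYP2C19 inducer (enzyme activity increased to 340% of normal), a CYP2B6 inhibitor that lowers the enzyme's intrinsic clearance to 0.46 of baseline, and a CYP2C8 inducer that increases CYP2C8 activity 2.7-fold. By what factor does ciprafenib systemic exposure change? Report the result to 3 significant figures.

The CYP2C19 pathway (15% of clearance) is boosted to 3.4× activity: 0.15 × 3.4 = 0.51.
The CYP2B6 pathway (36% of clearance) is reduced to 0.46× activity: 0.36 × 0.46 = 0.1656.
The CYP2C8 pathway (17% of clearance) rises to 2.7× activity: 0.17 × 2.7 = 0.459.
Non-CYP routes (32%) are unchanged.
Relative clearance = 0.51 + 0.1656 + 0.459 + 0.32 = 1.4546.
Net systemic exposure ratio = 1 / 1.4546 = 0.687.

0.687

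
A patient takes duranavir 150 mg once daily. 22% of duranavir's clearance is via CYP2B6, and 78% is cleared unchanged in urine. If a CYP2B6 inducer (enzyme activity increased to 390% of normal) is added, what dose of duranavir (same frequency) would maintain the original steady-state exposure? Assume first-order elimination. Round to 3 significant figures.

CYP2B6: 0.22 × 3.9 = 0.858
Other: 0.78 (unchanged)
CL_new/CL_old = 0.858 + 0.78 = 1.638.
Css,avg = (dose rate)/CL, so holding Css fixed requires dose ∝ CL: 150 × 1.638 = 246 mg.

246 mg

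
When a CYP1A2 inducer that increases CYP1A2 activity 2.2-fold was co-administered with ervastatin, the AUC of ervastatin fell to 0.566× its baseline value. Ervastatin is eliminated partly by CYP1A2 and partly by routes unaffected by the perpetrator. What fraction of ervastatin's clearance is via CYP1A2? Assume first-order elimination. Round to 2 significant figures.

0.64

CL'/CL = 1 / 0.566 = 1.767
2.2·fm + (1 − fm) = 1.767
fm = (1.767 − 1) / (2.2 − 1) = 0.64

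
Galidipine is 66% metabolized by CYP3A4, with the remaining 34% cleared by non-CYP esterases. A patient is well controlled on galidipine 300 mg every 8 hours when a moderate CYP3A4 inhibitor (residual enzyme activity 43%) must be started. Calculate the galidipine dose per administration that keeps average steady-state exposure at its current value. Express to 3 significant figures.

The CYP3A4 pathway (66% of clearance) is reduced to 0.43× activity: 0.66 × 0.43 = 0.2838.
The remaining 34% of clearance is unaffected.
New clearance relative to baseline: 0.2838 + 0.34 = 0.6238.
To maintain the same steady-state level, dose must scale with clearance: new dose = 300 × 0.6238 = 187 mg.

187 mg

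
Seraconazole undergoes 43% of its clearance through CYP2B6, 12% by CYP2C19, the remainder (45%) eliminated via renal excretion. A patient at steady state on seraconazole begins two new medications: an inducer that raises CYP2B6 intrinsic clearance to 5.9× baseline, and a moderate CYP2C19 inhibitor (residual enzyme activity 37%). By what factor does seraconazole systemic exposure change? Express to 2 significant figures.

The CYP2B6 pathway (43% of clearance) is boosted to 5.9× activity: 0.43 × 5.9 = 2.537.
The CYP2C19 pathway (12% of clearance) is reduced to 0.37× activity: 0.12 × 0.37 = 0.0444.
The remaining 45% of clearance is unaffected.
Relative clearance = 2.537 + 0.0444 + 0.45 = 3.0314.
Net systemic exposure ratio = 1 / 3.0314 = 0.33.

0.33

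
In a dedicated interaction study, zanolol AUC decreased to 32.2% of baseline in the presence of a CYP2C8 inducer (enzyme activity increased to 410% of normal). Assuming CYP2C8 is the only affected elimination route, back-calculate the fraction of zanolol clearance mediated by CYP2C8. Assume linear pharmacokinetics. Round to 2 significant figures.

0.68

Let x = fm,CYP2C8. Because AUC ∝ 1/CL, relative clearance rose to 1/0.322 = 3.106.
Setting x·4.1 + (1 − x) = 3.106 and solving: x = (3.106 − 1)/(4.1 − 1) = 0.68.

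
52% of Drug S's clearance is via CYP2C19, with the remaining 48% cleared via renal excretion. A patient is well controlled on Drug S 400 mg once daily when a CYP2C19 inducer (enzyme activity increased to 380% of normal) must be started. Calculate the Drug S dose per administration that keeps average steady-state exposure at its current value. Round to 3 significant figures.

982 mg

The CYP2C19 pathway (52% of clearance) increases to 3.8× activity: 0.52 × 3.8 = 1.976.
The remaining 48% of clearance is unaffected.
Relative clearance = 1.976 + 0.48 = 2.456.
Css,avg = (dose rate)/CL, so holding Css fixed requires dose ∝ CL: 400 × 2.456 = 982 mg.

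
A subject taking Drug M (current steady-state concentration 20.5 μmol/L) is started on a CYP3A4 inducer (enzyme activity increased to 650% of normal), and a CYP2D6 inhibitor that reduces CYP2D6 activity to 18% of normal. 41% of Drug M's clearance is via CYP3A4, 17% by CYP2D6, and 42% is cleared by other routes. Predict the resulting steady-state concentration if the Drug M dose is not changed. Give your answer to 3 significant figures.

6.58 μmol/L

The CYP3A4 pathway (41% of clearance) increases to 6.5× activity: 0.41 × 6.5 = 2.665.
The CYP2D6 pathway (17% of clearance) drops to 0.18× activity: 0.17 × 0.18 = 0.0306.
The remaining 42% of clearance is unaffected.
Relative clearance = 2.665 + 0.0306 + 0.42 = 3.1156.
Steady-state concentration ∝ 1/CL: new value = 20.5 / 3.1156 = 6.58 μmol/L.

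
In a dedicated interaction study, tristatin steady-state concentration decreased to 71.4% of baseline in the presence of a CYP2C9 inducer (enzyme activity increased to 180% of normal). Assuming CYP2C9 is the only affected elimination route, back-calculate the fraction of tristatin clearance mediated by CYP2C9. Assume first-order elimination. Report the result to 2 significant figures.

0.50

CL'/CL = 1 / 0.714 = 1.401
1.8·fm + (1 − fm) = 1.401
fm = (1.401 − 1) / (1.8 − 1) = 0.50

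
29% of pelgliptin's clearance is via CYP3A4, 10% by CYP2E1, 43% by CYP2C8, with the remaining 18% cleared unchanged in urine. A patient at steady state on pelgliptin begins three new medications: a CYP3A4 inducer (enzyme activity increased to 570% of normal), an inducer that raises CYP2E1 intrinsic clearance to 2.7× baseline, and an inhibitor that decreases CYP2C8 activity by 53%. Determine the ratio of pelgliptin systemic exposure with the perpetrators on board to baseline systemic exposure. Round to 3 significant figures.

The CYP3A4 pathway (29% of clearance) is boosted to 5.7× activity: 0.29 × 5.7 = 1.653.
The CYP2E1 pathway (10% of clearance) is boosted to 2.7× activity: 0.1 × 2.7 = 0.27.
The CYP2C8 pathway (43% of clearance) drops to 0.47× activity: 0.43 × 0.47 = 0.2021.
Non-CYP routes (18%) are unchanged.
Relative clearance = 1.653 + 0.27 + 0.2021 + 0.18 = 2.3051.
Because systemic exposure varies inversely with clearance, the combined effect is 1 / 2.3051 = 0.434.

0.434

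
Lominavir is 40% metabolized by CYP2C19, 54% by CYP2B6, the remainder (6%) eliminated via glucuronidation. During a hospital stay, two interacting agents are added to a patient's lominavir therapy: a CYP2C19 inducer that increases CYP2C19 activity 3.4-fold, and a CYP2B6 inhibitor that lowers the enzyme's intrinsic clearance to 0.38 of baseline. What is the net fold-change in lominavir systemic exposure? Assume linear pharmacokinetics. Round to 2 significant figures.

0.62

The CYP2C19 pathway (40% of clearance) is boosted to 3.4× activity: 0.4 × 3.4 = 1.36.
The CYP2B6 pathway (54% of clearance) drops to 0.38× activity: 0.54 × 0.38 = 0.2052.
The remaining 6% of clearance is unaffected.
CL_new/CL_old = 1.36 + 0.2052 + 0.06 = 1.6252.
Systemic exposure ∝ 1/CL: fold-change = 1 / 1.6252 = 0.62.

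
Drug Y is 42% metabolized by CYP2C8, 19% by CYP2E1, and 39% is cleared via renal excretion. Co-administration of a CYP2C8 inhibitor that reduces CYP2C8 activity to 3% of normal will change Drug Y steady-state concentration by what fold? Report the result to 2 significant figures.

The CYP2C8 pathway (42% of clearance) is reduced to 0.03× activity: 0.42 × 0.03 = 0.0126.
CYP2E1 (19%) and the residual 39% are unaffected.
New clearance relative to baseline: 0.0126 + 0.19 + 0.39 = 0.5926.
Steady-state concentration is inversely proportional to clearance, so the fold-change is 1 / 0.5926 = 1.7.

1.7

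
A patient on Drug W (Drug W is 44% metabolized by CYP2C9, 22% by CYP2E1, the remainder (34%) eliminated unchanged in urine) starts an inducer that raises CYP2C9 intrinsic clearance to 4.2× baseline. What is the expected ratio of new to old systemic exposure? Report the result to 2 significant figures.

0.42

CYP2C9: 0.44 × 4.2 = 1.848
CYP2E1: 0.22 (unchanged)
Other: 0.34 (unchanged)
CL_new/CL_old = 1.848 + 0.22 + 0.34 = 2.408.
Systemic exposure is inversely proportional to clearance, so the fold-change is 1 / 2.408 = 0.42.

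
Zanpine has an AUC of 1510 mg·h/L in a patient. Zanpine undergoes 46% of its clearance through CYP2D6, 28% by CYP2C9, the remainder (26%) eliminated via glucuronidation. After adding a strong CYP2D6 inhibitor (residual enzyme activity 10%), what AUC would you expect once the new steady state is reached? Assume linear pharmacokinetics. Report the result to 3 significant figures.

The CYP2D6 pathway (46% of clearance) is reduced to 0.1× activity: 0.46 × 0.1 = 0.046.
CYP2C9 (28%) and the residual 26% are unaffected.
New clearance relative to baseline: 0.046 + 0.28 + 0.26 = 0.586.
New AUC = baseline ÷ relative clearance = 1510 / 0.586 = 2.58 × 10³ mg·h/L.

2.58 × 10³ mg·h/L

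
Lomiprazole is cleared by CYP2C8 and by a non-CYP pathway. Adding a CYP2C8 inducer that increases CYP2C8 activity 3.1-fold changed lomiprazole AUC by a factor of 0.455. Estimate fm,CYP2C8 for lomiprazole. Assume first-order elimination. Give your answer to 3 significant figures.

Let x = fm,CYP2C8. Because AUC ∝ 1/CL, relative clearance rose to 1/0.455 = 2.198.
Only the CYP2C8 route changed, so 2.198 = x·3.1 + (1 − x), giving x = 0.570.

0.570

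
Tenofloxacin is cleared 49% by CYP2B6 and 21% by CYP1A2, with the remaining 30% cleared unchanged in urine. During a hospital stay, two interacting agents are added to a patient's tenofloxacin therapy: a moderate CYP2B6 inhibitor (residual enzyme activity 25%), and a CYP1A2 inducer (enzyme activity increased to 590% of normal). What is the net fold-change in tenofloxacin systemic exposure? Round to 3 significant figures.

CYP2B6: 0.49 × 0.25 = 0.1225
CYP1A2: 0.21 × 5.9 = 1.239
Other: 0.3 (unchanged)
New clearance relative to baseline: 0.1225 + 1.239 + 0.3 = 1.6615.
Because systemic exposure varies inversely with clearance, the combined effect is 1 / 1.6615 = 0.602.

0.602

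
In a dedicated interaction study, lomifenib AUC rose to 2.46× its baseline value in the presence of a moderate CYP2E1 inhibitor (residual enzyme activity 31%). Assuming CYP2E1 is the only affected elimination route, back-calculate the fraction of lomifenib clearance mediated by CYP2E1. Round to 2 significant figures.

0.86

Write x for the fraction cleared via CYP2E1. The observed AUC change means clearance fell to 1/2.46 = 0.4065 of baseline.
Setting x·0.31 + (1 − x) = 0.4065 and solving: x = (0.4065 − 1)/(0.31 − 1) = 0.86.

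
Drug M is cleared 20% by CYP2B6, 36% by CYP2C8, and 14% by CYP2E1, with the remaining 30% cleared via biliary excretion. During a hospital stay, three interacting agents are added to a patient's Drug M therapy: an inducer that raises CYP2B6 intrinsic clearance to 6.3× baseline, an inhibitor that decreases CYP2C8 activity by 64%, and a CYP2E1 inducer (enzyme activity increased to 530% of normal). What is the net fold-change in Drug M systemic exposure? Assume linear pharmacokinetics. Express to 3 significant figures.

The CYP2B6 pathway (20% of clearance) rises to 6.3× activity: 0.2 × 6.3 = 1.26.
The CYP2C8 pathway (36% of clearance) is reduced to 0.36× activity: 0.36 × 0.36 = 0.1296.
The CYP2E1 pathway (14% of clearance) rises to 5.3× activity: 0.14 × 5.3 = 0.742.
The remaining 30% of clearance is unaffected.
Relative clearance = 1.26 + 0.1296 + 0.742 + 0.3 = 2.4316.
Systemic exposure ∝ 1/CL: fold-change = 1 / 2.4316 = 0.411.

0.411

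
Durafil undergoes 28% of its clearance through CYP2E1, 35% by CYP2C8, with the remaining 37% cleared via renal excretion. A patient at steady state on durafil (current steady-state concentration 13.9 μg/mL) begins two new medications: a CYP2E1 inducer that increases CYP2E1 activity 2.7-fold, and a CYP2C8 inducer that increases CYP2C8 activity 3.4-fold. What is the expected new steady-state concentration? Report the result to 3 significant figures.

6.00 μg/mL

The CYP2E1 pathway (28% of clearance) rises to 2.7× activity: 0.28 × 2.7 = 0.756.
The CYP2C8 pathway (35% of clearance) increases to 3.4× activity: 0.35 × 3.4 = 1.19.
Non-CYP routes (37%) are unchanged.
New clearance relative to baseline: 0.756 + 1.19 + 0.37 = 2.316.
Dividing the baseline by the relative clearance: 13.9 / 2.316 = 6.00 μg/mL.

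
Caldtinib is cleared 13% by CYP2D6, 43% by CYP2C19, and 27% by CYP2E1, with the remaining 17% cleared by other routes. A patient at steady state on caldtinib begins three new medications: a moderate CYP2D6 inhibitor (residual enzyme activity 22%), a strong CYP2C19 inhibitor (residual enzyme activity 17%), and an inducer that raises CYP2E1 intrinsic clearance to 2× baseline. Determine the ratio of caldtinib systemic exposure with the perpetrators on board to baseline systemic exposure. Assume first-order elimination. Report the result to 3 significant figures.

The CYP2D6 pathway (13% of clearance) drops to 0.22× activity: 0.13 × 0.22 = 0.0286.
The CYP2C19 pathway (43% of clearance) drops to 0.17× activity: 0.43 × 0.17 = 0.0731.
The CYP2E1 pathway (27% of clearance) increases to 2× activity: 0.27 × 2 = 0.54.
The remaining 17% of clearance is unaffected.
CL_new/CL_old = 0.0286 + 0.0731 + 0.54 + 0.17 = 0.8117.
Systemic exposure ∝ 1/CL: fold-change = 1 / 0.8117 = 1.23.

1.23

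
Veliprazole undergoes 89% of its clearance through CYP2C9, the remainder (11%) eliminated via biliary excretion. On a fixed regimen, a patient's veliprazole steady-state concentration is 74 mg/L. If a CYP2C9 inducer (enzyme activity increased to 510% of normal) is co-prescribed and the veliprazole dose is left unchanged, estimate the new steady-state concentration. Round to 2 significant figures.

16 mg/L

CYP2C9: 0.89 × 5.1 = 4.539
Other: 0.11 (unchanged)
CL_new/CL_old = 4.539 + 0.11 = 4.649.
Steady-state concentration ∝ 1/CL, so new value = 74 / 4.649 = 16 mg/L.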